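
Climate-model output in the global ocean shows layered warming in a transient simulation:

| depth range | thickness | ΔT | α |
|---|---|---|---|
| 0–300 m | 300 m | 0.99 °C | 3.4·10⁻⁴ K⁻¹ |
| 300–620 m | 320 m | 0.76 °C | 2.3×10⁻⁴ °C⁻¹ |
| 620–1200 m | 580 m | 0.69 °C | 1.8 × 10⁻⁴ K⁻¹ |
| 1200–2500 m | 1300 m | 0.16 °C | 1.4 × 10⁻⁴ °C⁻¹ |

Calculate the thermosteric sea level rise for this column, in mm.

Layer 1: 0.99 × 300 × 3.4×10⁻⁴ = 0.10098 m
300–620 m: 0.76 × 320 × 2.3×10⁻⁴ = 0.055936 m
Layer 3: 580 × 0.69 × 1.8×10⁻⁴ = 0.072036 m
1200–2500 m: 0.16 × 1.4×10⁻⁴ × 1300 = 0.02912 m
Δh = 0.10098 + 0.055936 + 0.072036 + 0.02912 = 0.258072 m

260 mm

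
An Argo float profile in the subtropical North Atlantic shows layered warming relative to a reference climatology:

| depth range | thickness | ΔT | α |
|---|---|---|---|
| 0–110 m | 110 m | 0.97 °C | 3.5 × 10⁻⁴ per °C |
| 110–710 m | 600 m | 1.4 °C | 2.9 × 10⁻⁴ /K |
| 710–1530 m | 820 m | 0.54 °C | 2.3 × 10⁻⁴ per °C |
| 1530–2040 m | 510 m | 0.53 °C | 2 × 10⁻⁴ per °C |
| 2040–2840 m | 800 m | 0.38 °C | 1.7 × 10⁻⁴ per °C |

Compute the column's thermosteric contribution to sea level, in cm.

0–110 m: 0.97 × 3.5×10⁻⁴ × 110 = 0.037345 m
110–710 m: 2.9×10⁻⁴ × 1.4 × 600 = 0.24360 m
710–1530 m: 2.3×10⁻⁴ × 820 × 0.54 = 0.101844 m
Layer 4: 0.53 × 2×10⁻⁴ × 510 = 0.05406 m
Layer 5: 1.7×10⁻⁴ × 800 × 0.38 = 0.05168 m
Δh = 0.037345 + 0.24360 + 0.101844 + 0.05406 + 0.05168 = 0.488529 m

about 48.9 cm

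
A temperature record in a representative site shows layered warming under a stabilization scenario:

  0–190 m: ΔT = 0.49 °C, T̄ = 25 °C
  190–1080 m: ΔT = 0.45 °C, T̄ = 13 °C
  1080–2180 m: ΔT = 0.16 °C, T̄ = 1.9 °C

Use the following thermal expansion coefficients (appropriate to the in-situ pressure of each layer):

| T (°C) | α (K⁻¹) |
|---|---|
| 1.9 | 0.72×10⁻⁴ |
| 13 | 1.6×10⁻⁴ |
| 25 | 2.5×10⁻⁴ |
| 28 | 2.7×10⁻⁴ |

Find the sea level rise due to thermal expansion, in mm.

Layer 1 at 25 °C → α = 2.5×10⁻⁴ K⁻¹
Layer 2 at 13 °C → α = 1.6×10⁻⁴ K⁻¹
Layer 3 at 1.9 °C → α = 0.72×10⁻⁴ K⁻¹
Layer 1: 0.49 × 2.5×10⁻⁴ × 190 = 0.023275 m
Layer 2: 890 × 1.6×10⁻⁴ × 0.45 = 0.06408 m
1080–2180 m: 0.72×10⁻⁴ × 1100 × 0.16 = 0.012672 m
Δh = 0.023275 + 0.06408 + 0.012672 = 0.100027 m

100 mm of thermosteric rise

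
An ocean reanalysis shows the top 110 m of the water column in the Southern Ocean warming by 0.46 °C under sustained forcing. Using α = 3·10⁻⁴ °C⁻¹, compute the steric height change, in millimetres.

about 15 mm

Δh = αΔT·H = 3×10⁻⁴ × 0.46 × 110 = 0.01518 m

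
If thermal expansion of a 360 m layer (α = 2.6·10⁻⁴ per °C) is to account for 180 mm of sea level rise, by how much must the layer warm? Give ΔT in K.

ΔT = Δh/(αH) = 0.18 / (2.6×10⁻⁴ × 360) ≈ 1.923 K

about 1.92 K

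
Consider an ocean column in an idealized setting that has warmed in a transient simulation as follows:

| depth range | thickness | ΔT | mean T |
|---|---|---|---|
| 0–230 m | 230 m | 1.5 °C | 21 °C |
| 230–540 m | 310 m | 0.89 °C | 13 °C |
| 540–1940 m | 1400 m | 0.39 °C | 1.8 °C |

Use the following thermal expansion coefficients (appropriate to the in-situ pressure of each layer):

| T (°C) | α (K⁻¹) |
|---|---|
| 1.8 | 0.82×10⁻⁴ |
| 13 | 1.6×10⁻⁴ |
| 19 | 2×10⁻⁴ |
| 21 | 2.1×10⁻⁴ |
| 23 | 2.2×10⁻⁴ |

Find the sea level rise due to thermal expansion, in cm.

Layer 1 at 21 °C → α = 2.1×10⁻⁴ K⁻¹
Layer 2 at 13 °C → α = 1.6×10⁻⁴ K⁻¹
Layer 3 at 1.8 °C → α = 0.82×10⁻⁴ K⁻¹
1.5 × 230 × 2.1×10⁻⁴ = 0.07245 m
230–540 m: 310 × 1.6×10⁻⁴ × 0.89 = 0.044144 m
0.82×10⁻⁴ × 0.39 × 1400 = 0.044772 m
Δh = 0.07245 + 0.044144 + 0.044772 = 0.161366 m ≈ 16.1 cm

16.1 cm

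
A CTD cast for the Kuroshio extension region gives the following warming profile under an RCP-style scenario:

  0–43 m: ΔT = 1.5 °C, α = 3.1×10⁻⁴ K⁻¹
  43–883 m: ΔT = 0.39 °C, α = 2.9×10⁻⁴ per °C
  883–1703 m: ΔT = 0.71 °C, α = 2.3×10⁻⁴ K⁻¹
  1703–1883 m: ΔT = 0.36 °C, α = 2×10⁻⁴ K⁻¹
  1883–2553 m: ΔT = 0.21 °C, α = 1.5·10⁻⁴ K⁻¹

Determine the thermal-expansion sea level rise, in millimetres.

43 × 1.5 × 3.1×10⁻⁴ = 0.019995 m
43–883 m: 840 × 0.39 × 2.9×10⁻⁴ = 0.095004 m
Layer 3: 2.3×10⁻⁴ × 820 × 0.71 = 0.133906 m
Layer 4: 180 × 2×10⁻⁴ × 0.36 = 0.01296 m
1883–2553 m: 1.5×10⁻⁴ × 670 × 0.21 = 0.021105 m
Δh = 0.019995 + 0.095004 + 0.133906 + 0.01296 + 0.021105 = 0.28297 m ≈ 283 mm

283 mm of thermosteric rise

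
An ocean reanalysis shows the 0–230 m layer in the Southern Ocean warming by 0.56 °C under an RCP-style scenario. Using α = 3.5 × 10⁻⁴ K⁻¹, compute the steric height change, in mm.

45.1 mm of thermosteric rise

Δh = αΔT·H = 3.5×10⁻⁴ × 0.56 × 230 = 0.04508 m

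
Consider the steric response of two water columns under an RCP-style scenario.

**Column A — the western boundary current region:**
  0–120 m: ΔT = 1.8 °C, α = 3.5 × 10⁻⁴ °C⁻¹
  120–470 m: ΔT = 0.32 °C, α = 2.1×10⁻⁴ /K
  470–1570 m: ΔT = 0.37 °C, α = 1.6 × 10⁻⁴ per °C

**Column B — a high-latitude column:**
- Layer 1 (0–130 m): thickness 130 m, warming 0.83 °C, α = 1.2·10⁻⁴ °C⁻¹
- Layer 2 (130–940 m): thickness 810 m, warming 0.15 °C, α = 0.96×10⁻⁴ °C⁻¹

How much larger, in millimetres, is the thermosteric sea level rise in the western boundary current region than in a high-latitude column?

140 mm larger

A 0–120 m: 120 × 1.8 × 3.5×10⁻⁴ = 0.07560 m
A Layer 2: 0.32 × 350 × 2.1×10⁻⁴ = 0.02352 m
A 1100 × 1.6×10⁻⁴ × 0.37 = 0.06512 m
A total: 0.16424 m
B Layer 1: 130 × 0.83 × 1.2×10⁻⁴ = 0.012948 m
B 130–940 m: 0.96×10⁻⁴ × 810 × 0.15 = 0.011664 m
B total: 0.024612 m
Difference: 0.16424 − 0.024612 = 0.139628 m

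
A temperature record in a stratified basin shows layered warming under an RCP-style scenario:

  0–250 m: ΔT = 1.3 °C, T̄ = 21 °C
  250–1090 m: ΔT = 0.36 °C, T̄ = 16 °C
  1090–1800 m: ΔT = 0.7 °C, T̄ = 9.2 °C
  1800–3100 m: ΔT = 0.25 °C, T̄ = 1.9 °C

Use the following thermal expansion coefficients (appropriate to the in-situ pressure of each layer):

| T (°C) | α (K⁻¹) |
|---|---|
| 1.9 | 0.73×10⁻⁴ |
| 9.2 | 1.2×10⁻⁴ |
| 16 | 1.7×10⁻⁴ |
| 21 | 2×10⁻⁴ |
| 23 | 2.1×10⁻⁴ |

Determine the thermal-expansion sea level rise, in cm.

Layer 1 at 21 °C → α = 2×10⁻⁴ K⁻¹
Layer 2 at 16 °C → α = 1.7×10⁻⁴ K⁻¹
Layer 3 at 9.2 °C → α = 1.2×10⁻⁴ K⁻¹
Layer 4 at 1.9 °C → α = 0.73×10⁻⁴ K⁻¹
Layer 1: 2×10⁻⁴ × 250 × 1.3 = 0.06500 m
250–1090 m: 0.36 × 840 × 1.7×10⁻⁴ = 0.051408 m
1.2×10⁻⁴ × 710 × 0.7 = 0.05964 m
0.25 × 0.73×10⁻⁴ × 1300 = 0.023725 m
Δh = 0.06500 + 0.051408 + 0.05964 + 0.023725 = 0.199773 m

about 20 cm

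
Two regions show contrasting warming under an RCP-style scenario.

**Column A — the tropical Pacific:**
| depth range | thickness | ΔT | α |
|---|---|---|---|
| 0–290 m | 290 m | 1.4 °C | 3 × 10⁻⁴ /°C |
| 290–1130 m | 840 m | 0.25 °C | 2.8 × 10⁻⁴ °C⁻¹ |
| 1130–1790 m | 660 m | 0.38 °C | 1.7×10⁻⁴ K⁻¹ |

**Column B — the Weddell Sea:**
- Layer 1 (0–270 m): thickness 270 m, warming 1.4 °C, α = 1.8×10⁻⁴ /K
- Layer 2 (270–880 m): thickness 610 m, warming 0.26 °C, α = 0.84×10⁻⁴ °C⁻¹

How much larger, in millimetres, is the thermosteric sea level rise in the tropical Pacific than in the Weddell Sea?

A 3×10⁻⁴ × 290 × 1.4 = 0.12180 m
A Layer 2: 840 × 2.8×10⁻⁴ × 0.25 = 0.05880 m
A Layer 3: 1.7×10⁻⁴ × 660 × 0.38 = 0.042636 m
A total: 0.223236 m
B Layer 1: 270 × 1.8×10⁻⁴ × 1.4 = 0.06804 m
B 610 × 0.26 × 0.84×10⁻⁴ = 0.0133224 m
B total: 0.0813624 m
Difference: 0.223236 − 0.0813624 = 0.1418736 m

Δh_A − Δh_B ≈ 140 mm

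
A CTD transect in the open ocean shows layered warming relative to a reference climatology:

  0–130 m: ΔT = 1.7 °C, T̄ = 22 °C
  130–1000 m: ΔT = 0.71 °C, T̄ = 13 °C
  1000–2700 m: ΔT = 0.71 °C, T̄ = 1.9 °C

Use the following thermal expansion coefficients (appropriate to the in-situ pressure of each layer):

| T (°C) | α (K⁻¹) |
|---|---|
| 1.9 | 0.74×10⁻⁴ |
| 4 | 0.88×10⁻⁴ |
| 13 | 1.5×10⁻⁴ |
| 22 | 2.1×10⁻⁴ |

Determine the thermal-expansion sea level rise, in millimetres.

Layer 1 at 22 °C → α = 2.1×10⁻⁴ K⁻¹
Layer 2 at 13 °C → α = 1.5×10⁻⁴ K⁻¹
Layer 3 at 1.9 °C → α = 0.74×10⁻⁴ K⁻¹
0–130 m: 1.7 × 130 × 2.1×10⁻⁴ = 0.04641 m
0.71 × 870 × 1.5×10⁻⁴ = 0.092655 m
1000–2700 m: 1700 × 0.74×10⁻⁴ × 0.71 = 0.089318 m
Δh = 0.04641 + 0.092655 + 0.089318 = 0.228383 m

Δh ≈ 228 mm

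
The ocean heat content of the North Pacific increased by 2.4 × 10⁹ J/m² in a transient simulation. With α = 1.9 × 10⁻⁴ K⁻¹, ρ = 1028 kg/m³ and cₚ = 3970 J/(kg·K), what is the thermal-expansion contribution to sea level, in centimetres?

Δh = αQ/(ρcₚ) = 1.9×10⁻⁴ × 2.4×10⁹ / (1028 × 3970) ≈ 0.11173 m

11.2 cm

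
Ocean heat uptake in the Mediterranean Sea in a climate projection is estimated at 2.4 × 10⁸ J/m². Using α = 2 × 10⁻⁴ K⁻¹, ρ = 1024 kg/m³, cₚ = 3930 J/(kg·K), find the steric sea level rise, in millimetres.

Δh = αQ/(ρcₚ) = 2×10⁻⁴ × 2.4×10⁸ / (1024 × 3930) ≈ 0.011927 m

11.9 mm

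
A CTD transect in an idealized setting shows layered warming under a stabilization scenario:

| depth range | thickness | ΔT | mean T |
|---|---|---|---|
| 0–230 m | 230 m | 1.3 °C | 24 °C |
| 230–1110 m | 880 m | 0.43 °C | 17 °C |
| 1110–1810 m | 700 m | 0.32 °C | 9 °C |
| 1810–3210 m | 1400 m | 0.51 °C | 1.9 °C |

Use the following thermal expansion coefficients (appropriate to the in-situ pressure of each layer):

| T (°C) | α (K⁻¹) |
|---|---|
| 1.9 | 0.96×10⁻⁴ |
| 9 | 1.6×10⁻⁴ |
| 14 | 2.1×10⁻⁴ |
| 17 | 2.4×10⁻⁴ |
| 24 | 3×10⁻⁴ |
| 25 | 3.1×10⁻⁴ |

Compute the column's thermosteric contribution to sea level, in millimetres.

Δh ≈ 285 mm

Layer 1 at 24 °C → α = 3×10⁻⁴ K⁻¹
Layer 2 at 17 °C → α = 2.4×10⁻⁴ K⁻¹
Layer 3 at 9 °C → α = 1.6×10⁻⁴ K⁻¹
Layer 4 at 1.9 °C → α = 0.96×10⁻⁴ K⁻¹
0–230 m: 230 × 3×10⁻⁴ × 1.3 = 0.08970 m
Layer 2: 2.4×10⁻⁴ × 0.43 × 880 = 0.090816 m
0.32 × 700 × 1.6×10⁻⁴ = 0.03584 m
1810–3210 m: 1400 × 0.51 × 0.96×10⁻⁴ = 0.068544 m
Δh = 0.08970 + 0.090816 + 0.03584 + 0.068544 = 0.28490 m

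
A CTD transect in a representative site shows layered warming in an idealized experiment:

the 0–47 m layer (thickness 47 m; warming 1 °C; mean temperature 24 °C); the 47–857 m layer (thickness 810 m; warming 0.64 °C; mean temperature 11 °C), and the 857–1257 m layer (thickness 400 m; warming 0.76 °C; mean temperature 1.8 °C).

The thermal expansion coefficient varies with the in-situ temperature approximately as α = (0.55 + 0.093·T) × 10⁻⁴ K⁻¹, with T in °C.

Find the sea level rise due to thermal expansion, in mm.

Δh ≈ 116 mm

Layer 1: α = (0.55 + 0.093×24)×10⁻⁴ = 2.782×10⁻⁴ K⁻¹
Layer 2: α = (0.55 + 0.093×11)×10⁻⁴ = 1.573×10⁻⁴ K⁻¹
Layer 3: α = (0.55 + 0.093×1.8)×10⁻⁴ = 0.7174×10⁻⁴ K⁻¹
2.782×10⁻⁴ × 47 × 1 = 0.0130754 m
47–857 m: 1.573×10⁻⁴ × 0.64 × 810 = 0.08154432 m
857–1257 m: 0.7174×10⁻⁴ × 400 × 0.76 = 0.02180896 m
Δh = 0.0130754 + 0.08154432 + 0.02180896 = 0.11642868 m ≈ 116 mm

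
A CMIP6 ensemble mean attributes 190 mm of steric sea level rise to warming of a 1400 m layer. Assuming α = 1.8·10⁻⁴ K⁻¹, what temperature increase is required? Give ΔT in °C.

ΔT = Δh/(αH) = 0.19 / (1.8×10⁻⁴ × 1400) ≈ 0.7540 °C

0.754 °C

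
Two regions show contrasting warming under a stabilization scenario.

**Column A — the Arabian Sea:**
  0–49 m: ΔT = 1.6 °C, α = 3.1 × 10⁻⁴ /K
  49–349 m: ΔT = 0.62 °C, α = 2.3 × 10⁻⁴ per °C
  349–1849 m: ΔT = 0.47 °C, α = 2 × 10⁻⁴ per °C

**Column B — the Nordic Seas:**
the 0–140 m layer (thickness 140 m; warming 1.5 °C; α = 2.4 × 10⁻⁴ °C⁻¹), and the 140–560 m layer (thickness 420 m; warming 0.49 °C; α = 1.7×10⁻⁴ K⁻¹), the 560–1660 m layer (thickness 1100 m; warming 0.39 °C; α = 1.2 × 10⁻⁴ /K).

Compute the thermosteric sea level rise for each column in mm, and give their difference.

Δh_A ≈ 208 mm, Δh_B ≈ 137 mm; difference ≈ 71.2 mm

A 0–49 m: 49 × 1.6 × 3.1×10⁻⁴ = 0.024304 m
A Layer 2: 0.62 × 300 × 2.3×10⁻⁴ = 0.04278 m
A 0.47 × 2×10⁻⁴ × 1500 = 0.14100 m
A total: 0.208084 m
B 140 × 2.4×10⁻⁴ × 1.5 = 0.05040 m
B Layer 2: 420 × 0.49 × 1.7×10⁻⁴ = 0.034986 m
B 1.2×10⁻⁴ × 0.39 × 1100 = 0.05148 m
B total: 0.136866 m
Difference: 0.208084 − 0.136866 = 0.071218 m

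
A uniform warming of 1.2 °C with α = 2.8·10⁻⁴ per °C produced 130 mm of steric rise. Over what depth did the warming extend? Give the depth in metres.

390 m

H = Δh/(αΔT) = 0.13 / (2.8×10⁻⁴ × 1.2) ≈ 386.9 m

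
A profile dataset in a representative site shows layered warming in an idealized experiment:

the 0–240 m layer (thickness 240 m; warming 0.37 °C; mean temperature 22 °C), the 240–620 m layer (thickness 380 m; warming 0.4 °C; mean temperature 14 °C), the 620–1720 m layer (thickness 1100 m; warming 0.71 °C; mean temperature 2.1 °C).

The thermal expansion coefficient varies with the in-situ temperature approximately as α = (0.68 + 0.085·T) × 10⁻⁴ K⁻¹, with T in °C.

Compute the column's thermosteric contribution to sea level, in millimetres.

Layer 1: α = (0.68 + 0.085×22)×10⁻⁴ = 2.55×10⁻⁴ K⁻¹
Layer 2: α = (0.68 + 0.085×14)×10⁻⁴ = 1.87×10⁻⁴ K⁻¹
Layer 3: α = (0.68 + 0.085×2.1)×10⁻⁴ = 0.8585×10⁻⁴ K⁻¹
0–240 m: 2.55×10⁻⁴ × 0.37 × 240 = 0.022644 m
380 × 0.4 × 1.87×10⁻⁴ = 0.028424 m
620–1720 m: 0.8585×10⁻⁴ × 1100 × 0.71 = 0.06704885 m
Δh = 0.022644 + 0.028424 + 0.06704885 = 0.11811685 m

Δh ≈ 118 mm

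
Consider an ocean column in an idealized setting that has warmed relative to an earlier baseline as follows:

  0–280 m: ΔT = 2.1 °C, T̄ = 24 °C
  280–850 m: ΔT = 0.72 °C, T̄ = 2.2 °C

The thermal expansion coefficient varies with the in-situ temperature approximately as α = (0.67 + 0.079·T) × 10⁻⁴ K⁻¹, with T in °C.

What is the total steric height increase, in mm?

about 190 mm

Layer 1: α = (0.67 + 0.079×24)×10⁻⁴ = 2.566×10⁻⁴ K⁻¹
Layer 2: α = (0.67 + 0.079×2.2)×10⁻⁴ = 0.8438×10⁻⁴ K⁻¹
Layer 1: 2.1 × 2.566×10⁻⁴ × 280 = 0.1508808 m
Layer 2: 570 × 0.72 × 0.8438×10⁻⁴ = 0.034629552 m
Δh = 0.1508808 + 0.034629552 = 0.185510352 m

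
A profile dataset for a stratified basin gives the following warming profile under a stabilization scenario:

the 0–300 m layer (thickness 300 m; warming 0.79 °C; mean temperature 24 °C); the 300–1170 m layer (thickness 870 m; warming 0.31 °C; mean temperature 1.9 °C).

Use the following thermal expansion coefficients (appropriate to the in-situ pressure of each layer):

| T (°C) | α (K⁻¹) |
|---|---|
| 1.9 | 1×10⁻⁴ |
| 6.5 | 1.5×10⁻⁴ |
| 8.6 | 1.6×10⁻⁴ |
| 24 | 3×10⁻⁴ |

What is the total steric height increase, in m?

Layer 1 at 24 °C → α = 3×10⁻⁴ K⁻¹
Layer 2 at 1.9 °C → α = 1×10⁻⁴ K⁻¹
0–300 m: 300 × 0.79 × 3×10⁻⁴ = 0.07110 m
300–1170 m: 0.31 × 870 × 1×10⁻⁴ = 0.02697 m
Δh = 0.07110 + 0.02697 = 0.09807 m ≈ 0.0981 m

0.0981 m of thermosteric rise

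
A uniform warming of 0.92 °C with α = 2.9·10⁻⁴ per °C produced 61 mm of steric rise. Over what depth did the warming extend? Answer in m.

H ≈ 230 m

H = Δh/(αΔT) = 0.061 / (2.9×10⁻⁴ × 0.92) ≈ 228.6 m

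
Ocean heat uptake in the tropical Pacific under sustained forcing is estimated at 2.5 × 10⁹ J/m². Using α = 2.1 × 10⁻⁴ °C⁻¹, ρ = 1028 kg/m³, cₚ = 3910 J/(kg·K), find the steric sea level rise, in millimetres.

131 mm

Δh = αQ/(ρcₚ) = 2.1×10⁻⁴ × 2.5×10⁹ / (1028 × 3910) ≈ 0.13061 m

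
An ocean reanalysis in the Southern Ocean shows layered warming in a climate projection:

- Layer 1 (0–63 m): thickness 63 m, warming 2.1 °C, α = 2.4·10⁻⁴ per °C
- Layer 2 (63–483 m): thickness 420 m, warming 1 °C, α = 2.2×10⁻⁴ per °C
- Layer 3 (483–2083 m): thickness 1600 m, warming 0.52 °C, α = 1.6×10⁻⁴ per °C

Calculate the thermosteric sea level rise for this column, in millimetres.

Δh ≈ 257 mm

0–63 m: 2.4×10⁻⁴ × 2.1 × 63 = 0.031752 m
Layer 2: 1 × 2.2×10⁻⁴ × 420 = 0.09240 m
Layer 3: 1600 × 0.52 × 1.6×10⁻⁴ = 0.13312 m
Δh = 0.031752 + 0.09240 + 0.13312 = 0.257272 m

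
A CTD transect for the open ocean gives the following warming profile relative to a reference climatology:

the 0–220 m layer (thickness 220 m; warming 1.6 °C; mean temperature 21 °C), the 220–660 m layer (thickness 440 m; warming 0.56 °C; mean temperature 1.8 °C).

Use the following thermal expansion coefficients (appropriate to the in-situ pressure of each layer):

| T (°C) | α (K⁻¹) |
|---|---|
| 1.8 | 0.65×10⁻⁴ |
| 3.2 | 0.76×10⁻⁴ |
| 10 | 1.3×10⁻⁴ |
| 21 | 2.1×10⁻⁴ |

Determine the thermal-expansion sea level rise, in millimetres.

Layer 1 at 21 °C → α = 2.1×10⁻⁴ K⁻¹
Layer 2 at 1.8 °C → α = 0.65×10⁻⁴ K⁻¹
2.1×10⁻⁴ × 220 × 1.6 = 0.07392 m
Layer 2: 0.56 × 440 × 0.65×10⁻⁴ = 0.016016 m
Δh = 0.07392 + 0.016016 = 0.089936 m

Δh ≈ 90 mm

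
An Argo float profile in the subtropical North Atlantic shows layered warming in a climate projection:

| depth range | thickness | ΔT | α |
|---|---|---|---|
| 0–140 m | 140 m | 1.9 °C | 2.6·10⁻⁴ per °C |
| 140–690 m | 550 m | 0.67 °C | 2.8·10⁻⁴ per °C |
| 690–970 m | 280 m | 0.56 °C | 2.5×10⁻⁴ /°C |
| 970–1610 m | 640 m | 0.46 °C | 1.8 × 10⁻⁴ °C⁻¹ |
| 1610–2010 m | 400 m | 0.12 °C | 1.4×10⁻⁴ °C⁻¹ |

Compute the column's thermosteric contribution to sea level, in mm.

0–140 m: 140 × 1.9 × 2.6×10⁻⁴ = 0.06916 m
0.67 × 550 × 2.8×10⁻⁴ = 0.10318 m
Layer 3: 0.56 × 280 × 2.5×10⁻⁴ = 0.03920 m
Layer 4: 1.8×10⁻⁴ × 640 × 0.46 = 0.052992 m
Layer 5: 400 × 1.4×10⁻⁴ × 0.12 = 0.00672 m
Δh = 0.06916 + 0.10318 + 0.03920 + 0.052992 + 0.00672 = 0.271252 m ≈ 271 mm

271 mm of thermosteric rise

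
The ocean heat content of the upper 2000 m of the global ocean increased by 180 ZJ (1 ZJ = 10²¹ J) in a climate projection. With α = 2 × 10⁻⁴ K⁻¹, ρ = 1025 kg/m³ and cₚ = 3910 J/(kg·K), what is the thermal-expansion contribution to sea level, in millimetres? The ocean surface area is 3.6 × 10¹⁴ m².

Per unit area: Q = 180×10²¹ / (3.6×10¹⁴) = 5×10⁸ J/m²
Δh = αQ/(ρcₚ) = 2×10⁻⁴ × 5×10⁸ / (1025 × 3910) ≈ 0.024952 m

about 25.0 mm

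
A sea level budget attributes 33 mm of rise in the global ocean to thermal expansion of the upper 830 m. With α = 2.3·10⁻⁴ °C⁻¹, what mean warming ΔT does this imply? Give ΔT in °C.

about 0.173 °C

ΔT = Δh/(αH) = 0.033 / (2.3×10⁻⁴ × 830) ≈ 0.1729 °C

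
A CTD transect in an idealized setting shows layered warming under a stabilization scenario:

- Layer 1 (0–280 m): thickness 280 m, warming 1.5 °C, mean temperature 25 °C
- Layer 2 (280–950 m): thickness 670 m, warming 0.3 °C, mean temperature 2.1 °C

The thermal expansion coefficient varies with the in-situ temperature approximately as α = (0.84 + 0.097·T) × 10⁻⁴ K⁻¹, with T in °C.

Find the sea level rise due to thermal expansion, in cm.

about 15.8 cm

Layer 1: α = (0.84 + 0.097×25)×10⁻⁴ = 3.265×10⁻⁴ K⁻¹
Layer 2: α = (0.84 + 0.097×2.1)×10⁻⁴ = 1.0437×10⁻⁴ K⁻¹
0–280 m: 1.5 × 3.265×10⁻⁴ × 280 = 0.13713 m
280–950 m: 670 × 1.0437×10⁻⁴ × 0.3 = 0.02097837 m
Δh = 0.13713 + 0.02097837 = 0.15810837 m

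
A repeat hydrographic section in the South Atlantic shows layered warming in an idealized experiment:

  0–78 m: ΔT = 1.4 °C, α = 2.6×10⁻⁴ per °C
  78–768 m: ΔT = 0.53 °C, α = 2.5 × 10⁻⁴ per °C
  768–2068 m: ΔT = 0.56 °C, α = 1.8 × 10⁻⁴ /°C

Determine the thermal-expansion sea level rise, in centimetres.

Layer 1: 2.6×10⁻⁴ × 1.4 × 78 = 0.028392 m
Layer 2: 2.5×10⁻⁴ × 690 × 0.53 = 0.091425 m
768–2068 m: 1.8×10⁻⁴ × 1300 × 0.56 = 0.13104 m
Δh = 0.028392 + 0.091425 + 0.13104 = 0.250857 m ≈ 25 cm

about 25 cm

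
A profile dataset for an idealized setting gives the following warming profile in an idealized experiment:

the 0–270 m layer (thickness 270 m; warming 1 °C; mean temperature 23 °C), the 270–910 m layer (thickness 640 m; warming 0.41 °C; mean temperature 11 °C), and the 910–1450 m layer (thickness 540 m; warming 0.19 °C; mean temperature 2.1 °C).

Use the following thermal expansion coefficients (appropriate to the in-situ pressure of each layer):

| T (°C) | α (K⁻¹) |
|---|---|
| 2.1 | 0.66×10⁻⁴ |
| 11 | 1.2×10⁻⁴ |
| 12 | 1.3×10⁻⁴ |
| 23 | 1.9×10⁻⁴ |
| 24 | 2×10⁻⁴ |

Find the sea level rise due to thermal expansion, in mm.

Layer 1 at 23 °C → α = 1.9×10⁻⁴ K⁻¹
Layer 2 at 11 °C → α = 1.2×10⁻⁴ K⁻¹
Layer 3 at 2.1 °C → α = 0.66×10⁻⁴ K⁻¹
Layer 1: 270 × 1.9×10⁻⁴ × 1 = 0.05130 m
Layer 2: 1.2×10⁻⁴ × 640 × 0.41 = 0.031488 m
910–1450 m: 0.66×10⁻⁴ × 0.19 × 540 = 0.0067716 m
Δh = 0.05130 + 0.031488 + 0.0067716 = 0.0895596 m

Δh = 89.6 mm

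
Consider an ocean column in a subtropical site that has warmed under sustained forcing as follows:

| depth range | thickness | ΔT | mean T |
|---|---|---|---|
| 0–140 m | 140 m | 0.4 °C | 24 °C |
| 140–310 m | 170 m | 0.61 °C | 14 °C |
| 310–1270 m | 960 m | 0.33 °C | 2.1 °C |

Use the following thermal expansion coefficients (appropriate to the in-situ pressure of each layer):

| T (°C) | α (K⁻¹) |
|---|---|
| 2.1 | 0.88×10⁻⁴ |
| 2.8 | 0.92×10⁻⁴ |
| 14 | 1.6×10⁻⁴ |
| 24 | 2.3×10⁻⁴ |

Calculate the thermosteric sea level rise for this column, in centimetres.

Δh ≈ 5.7 cm

Layer 1 at 24 °C → α = 2.3×10⁻⁴ K⁻¹
Layer 2 at 14 °C → α = 1.6×10⁻⁴ K⁻¹
Layer 3 at 2.1 °C → α = 0.88×10⁻⁴ K⁻¹
0–140 m: 2.3×10⁻⁴ × 0.4 × 140 = 0.01288 m
Layer 2: 170 × 0.61 × 1.6×10⁻⁴ = 0.016592 m
0.88×10⁻⁴ × 0.33 × 960 = 0.0278784 m
Δh = 0.01288 + 0.016592 + 0.0278784 = 0.0573504 m ≈ 5.7 cm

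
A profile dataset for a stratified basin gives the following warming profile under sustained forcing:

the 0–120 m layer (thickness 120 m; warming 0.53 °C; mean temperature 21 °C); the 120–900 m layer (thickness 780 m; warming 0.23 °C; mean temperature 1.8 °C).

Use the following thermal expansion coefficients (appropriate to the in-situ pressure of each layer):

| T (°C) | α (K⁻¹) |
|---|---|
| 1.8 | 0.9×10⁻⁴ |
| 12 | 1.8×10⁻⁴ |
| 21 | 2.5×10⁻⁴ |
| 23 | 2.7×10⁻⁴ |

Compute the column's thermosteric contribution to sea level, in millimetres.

Δh = 32.0 mm

Layer 1 at 21 °C → α = 2.5×10⁻⁴ K⁻¹
Layer 2 at 1.8 °C → α = 0.9×10⁻⁴ K⁻¹
0–120 m: 2.5×10⁻⁴ × 120 × 0.53 = 0.01590 m
Layer 2: 780 × 0.23 × 0.9×10⁻⁴ = 0.016146 m
Δh = 0.01590 + 0.016146 = 0.032046 m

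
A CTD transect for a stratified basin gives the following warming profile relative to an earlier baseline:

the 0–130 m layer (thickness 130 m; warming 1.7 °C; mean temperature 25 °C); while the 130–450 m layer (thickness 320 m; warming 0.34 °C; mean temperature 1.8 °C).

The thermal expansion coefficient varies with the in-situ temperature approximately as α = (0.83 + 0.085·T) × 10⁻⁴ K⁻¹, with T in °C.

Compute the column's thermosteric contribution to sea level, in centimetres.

7.60 cm

Layer 1: α = (0.83 + 0.085×25)×10⁻⁴ = 2.955×10⁻⁴ K⁻¹
Layer 2: α = (0.83 + 0.085×1.8)×10⁻⁴ = 0.983×10⁻⁴ K⁻¹
0–130 m: 130 × 2.955×10⁻⁴ × 1.7 = 0.0653055 m
Layer 2: 0.34 × 0.983×10⁻⁴ × 320 = 0.01069504 m
Δh = 0.0653055 + 0.01069504 = 0.07600054 m ≈ 7.60 cm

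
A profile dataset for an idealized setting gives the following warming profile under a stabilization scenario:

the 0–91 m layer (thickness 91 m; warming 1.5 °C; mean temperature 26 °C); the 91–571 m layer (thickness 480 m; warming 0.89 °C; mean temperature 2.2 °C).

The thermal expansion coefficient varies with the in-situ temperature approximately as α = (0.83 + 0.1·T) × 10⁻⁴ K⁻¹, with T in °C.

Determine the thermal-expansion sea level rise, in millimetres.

Layer 1: α = (0.83 + 0.1×26)×10⁻⁴ = 3.43×10⁻⁴ K⁻¹
Layer 2: α = (0.83 + 0.1×2.2)×10⁻⁴ = 1.05×10⁻⁴ K⁻¹
1.5 × 3.43×10⁻⁴ × 91 = 0.0468195 m
Layer 2: 0.89 × 1.05×10⁻⁴ × 480 = 0.044856 m
Δh = 0.0468195 + 0.044856 = 0.0916755 m

Δh ≈ 92 mm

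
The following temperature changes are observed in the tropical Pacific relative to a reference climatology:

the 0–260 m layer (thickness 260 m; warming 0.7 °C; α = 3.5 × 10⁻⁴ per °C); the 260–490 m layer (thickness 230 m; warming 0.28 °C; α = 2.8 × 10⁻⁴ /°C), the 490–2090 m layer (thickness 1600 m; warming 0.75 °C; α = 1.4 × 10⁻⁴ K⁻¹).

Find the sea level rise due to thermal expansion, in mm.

250 mm

260 × 3.5×10⁻⁴ × 0.7 = 0.06370 m
260–490 m: 230 × 0.28 × 2.8×10⁻⁴ = 0.018032 m
Layer 3: 1600 × 1.4×10⁻⁴ × 0.75 = 0.16800 m
Δh = 0.06370 + 0.018032 + 0.16800 = 0.249732 m ≈ 250 mm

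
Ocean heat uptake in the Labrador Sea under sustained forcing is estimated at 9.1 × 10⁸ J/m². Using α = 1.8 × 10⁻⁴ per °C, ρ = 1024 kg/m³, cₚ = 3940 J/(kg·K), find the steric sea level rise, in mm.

Δh = αQ/(ρcₚ) = 1.8×10⁻⁴ × 9.1×10⁸ / (1024 × 3940) ≈ 0.040599 m

40.6 mm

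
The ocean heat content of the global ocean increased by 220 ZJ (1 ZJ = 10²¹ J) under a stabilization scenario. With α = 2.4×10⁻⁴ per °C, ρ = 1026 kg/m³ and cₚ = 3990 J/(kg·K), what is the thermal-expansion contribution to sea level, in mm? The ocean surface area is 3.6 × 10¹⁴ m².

Per unit area: Q = 220×10²¹ / (3.6×10¹⁴) ≈ 6.111×10⁸ J/m²
Δh = αQ/(ρcₚ) = 2.4×10⁻⁴ × 6.111×10⁸ / (1026 × 3990) ≈ 0.035826 m

about 35.8 mm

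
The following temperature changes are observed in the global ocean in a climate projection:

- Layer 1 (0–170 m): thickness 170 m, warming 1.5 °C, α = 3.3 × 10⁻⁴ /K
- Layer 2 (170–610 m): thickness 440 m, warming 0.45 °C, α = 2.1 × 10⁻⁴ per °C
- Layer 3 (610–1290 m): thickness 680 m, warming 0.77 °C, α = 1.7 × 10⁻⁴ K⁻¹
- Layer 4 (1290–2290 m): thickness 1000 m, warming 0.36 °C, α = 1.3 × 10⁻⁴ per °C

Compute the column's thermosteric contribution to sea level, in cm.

Layer 1: 1.5 × 170 × 3.3×10⁻⁴ = 0.08415 m
Layer 2: 0.45 × 2.1×10⁻⁴ × 440 = 0.04158 m
Layer 3: 0.77 × 1.7×10⁻⁴ × 680 = 0.089012 m
1.3×10⁻⁴ × 0.36 × 1000 = 0.04680 m
Δh = 0.08415 + 0.04158 + 0.089012 + 0.04680 = 0.261542 m

26 cm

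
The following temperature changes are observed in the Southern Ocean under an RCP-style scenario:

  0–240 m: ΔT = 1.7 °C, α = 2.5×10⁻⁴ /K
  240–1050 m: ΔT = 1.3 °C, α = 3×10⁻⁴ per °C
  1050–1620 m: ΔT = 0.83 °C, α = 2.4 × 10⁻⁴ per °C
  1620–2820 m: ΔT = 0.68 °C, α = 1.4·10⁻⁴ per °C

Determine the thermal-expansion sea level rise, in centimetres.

Layer 1: 2.5×10⁻⁴ × 240 × 1.7 = 0.10200 m
Layer 2: 1.3 × 810 × 3×10⁻⁴ = 0.31590 m
2.4×10⁻⁴ × 0.83 × 570 = 0.113544 m
1620–2820 m: 1200 × 1.4×10⁻⁴ × 0.68 = 0.11424 m
Δh = 0.10200 + 0.31590 + 0.113544 + 0.11424 = 0.645684 m ≈ 64.6 cm

64.6 cm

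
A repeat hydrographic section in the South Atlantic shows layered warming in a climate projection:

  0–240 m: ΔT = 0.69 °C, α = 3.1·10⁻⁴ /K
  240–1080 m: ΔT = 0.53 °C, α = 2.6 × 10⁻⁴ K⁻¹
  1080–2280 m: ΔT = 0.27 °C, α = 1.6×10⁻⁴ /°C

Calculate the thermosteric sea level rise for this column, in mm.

0–240 m: 3.1×10⁻⁴ × 0.69 × 240 = 0.051336 m
240–1080 m: 0.53 × 2.6×10⁻⁴ × 840 = 0.115752 m
1080–2280 m: 1200 × 1.6×10⁻⁴ × 0.27 = 0.05184 m
Δh = 0.051336 + 0.115752 + 0.05184 = 0.218928 m

220 mm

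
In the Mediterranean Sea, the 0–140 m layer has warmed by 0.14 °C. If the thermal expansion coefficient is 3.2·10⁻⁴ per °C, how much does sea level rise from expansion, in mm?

Δh = 6.27 mm

Δh = αΔT·H = 3.2×10⁻⁴ × 0.14 × 140 = 0.006272 m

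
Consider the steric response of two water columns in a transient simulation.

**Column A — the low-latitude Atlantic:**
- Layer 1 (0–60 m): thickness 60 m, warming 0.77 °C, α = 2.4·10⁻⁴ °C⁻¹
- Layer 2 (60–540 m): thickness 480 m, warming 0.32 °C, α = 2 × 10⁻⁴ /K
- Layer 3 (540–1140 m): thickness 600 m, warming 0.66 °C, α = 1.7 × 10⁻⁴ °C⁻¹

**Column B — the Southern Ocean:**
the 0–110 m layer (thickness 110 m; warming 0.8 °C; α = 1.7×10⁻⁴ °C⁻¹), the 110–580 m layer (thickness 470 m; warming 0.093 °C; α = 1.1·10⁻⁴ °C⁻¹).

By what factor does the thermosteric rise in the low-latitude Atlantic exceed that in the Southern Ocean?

A Layer 1: 2.4×10⁻⁴ × 0.77 × 60 = 0.011088 m
A 480 × 0.32 × 2×10⁻⁴ = 0.03072 m
A 540–1140 m: 1.7×10⁻⁴ × 0.66 × 600 = 0.06732 m
A total: 0.109128 m
B 1.7×10⁻⁴ × 0.8 × 110 = 0.01496 m
B Layer 2: 1.1×10⁻⁴ × 470 × 0.093 = 0.0048081 m
B total: 0.0197681 m
Ratio: 0.109128 / 0.0197681 ≈ 5.520

≈ 5.52×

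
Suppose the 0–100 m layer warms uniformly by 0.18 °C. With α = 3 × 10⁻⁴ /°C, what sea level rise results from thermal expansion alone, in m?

Δh = αΔT·H = 3×10⁻⁴ × 0.18 × 100 = 0.00540 m

about 0.00540 m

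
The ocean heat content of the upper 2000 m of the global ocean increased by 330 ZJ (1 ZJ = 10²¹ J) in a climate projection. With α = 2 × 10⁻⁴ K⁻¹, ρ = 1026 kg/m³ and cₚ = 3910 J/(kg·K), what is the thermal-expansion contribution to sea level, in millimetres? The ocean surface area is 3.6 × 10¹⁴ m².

45.7 mm

Per unit area: Q = 330×10²¹ / (3.6×10¹⁴) ≈ 9.167×10⁸ J/m²
Δh = αQ/(ρcₚ) = 2×10⁻⁴ × 9.167×10⁸ / (1026 × 3910) ≈ 0.045702 m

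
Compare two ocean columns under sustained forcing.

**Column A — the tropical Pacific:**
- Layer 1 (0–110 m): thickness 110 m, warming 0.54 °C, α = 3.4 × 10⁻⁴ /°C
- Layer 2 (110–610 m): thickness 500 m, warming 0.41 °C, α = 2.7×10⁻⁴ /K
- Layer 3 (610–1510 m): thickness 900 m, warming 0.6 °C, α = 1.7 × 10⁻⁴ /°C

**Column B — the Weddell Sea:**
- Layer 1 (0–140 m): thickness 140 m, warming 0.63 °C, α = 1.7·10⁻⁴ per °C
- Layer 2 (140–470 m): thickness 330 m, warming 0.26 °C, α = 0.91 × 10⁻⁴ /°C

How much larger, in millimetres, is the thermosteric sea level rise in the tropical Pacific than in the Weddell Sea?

Δh_A − Δh_B ≈ 145 mm

A 110 × 3.4×10⁻⁴ × 0.54 = 0.020196 m
A 110–610 m: 2.7×10⁻⁴ × 0.41 × 500 = 0.05535 m
A 900 × 1.7×10⁻⁴ × 0.6 = 0.09180 m
A total: 0.167346 m
B 1.7×10⁻⁴ × 0.63 × 140 = 0.014994 m
B Layer 2: 0.26 × 330 × 0.91×10⁻⁴ = 0.0078078 m
B total: 0.0228018 m
Difference: 0.167346 − 0.0228018 = 0.1445442 m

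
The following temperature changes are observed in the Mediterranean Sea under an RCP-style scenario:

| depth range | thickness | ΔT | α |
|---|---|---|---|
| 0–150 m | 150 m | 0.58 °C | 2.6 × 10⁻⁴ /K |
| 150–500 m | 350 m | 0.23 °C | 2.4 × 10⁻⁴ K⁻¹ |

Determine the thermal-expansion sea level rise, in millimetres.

42 mm

150 × 0.58 × 2.6×10⁻⁴ = 0.02262 m
Layer 2: 350 × 2.4×10⁻⁴ × 0.23 = 0.01932 m
Δh = 0.02262 + 0.01932 = 0.04194 m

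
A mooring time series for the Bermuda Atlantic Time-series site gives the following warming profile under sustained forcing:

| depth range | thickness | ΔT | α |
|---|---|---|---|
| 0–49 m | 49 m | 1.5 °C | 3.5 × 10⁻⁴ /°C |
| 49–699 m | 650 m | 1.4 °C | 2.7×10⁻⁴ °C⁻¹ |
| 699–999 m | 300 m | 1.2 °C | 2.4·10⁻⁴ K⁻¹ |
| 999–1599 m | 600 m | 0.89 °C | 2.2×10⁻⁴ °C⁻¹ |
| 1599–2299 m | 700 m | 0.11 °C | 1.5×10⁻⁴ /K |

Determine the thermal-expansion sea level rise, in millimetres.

Layer 1: 1.5 × 3.5×10⁻⁴ × 49 = 0.025725 m
2.7×10⁻⁴ × 650 × 1.4 = 0.24570 m
699–999 m: 2.4×10⁻⁴ × 300 × 1.2 = 0.08640 m
600 × 0.89 × 2.2×10⁻⁴ = 0.11748 m
1599–2299 m: 700 × 1.5×10⁻⁴ × 0.11 = 0.01155 m
Δh = 0.025725 + 0.24570 + 0.08640 + 0.11748 + 0.01155 = 0.486855 m

Δh ≈ 490 mm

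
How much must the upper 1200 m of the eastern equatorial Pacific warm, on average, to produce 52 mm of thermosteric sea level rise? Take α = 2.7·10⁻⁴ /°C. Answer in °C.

ΔT = Δh/(αH) = 0.052 / (2.7×10⁻⁴ × 1200) ≈ 0.1605 °C

about 0.16 °C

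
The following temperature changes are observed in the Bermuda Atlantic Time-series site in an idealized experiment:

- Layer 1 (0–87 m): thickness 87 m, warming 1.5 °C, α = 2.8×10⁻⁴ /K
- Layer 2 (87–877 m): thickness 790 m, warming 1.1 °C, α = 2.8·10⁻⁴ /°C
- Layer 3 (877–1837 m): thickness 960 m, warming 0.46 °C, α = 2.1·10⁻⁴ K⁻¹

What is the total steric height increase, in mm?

Layer 1: 87 × 2.8×10⁻⁴ × 1.5 = 0.03654 m
2.8×10⁻⁴ × 1.1 × 790 = 0.24332 m
877–1837 m: 0.46 × 2.1×10⁻⁴ × 960 = 0.092736 m
Δh = 0.03654 + 0.24332 + 0.092736 = 0.372596 m ≈ 373 mm

Δh ≈ 373 mm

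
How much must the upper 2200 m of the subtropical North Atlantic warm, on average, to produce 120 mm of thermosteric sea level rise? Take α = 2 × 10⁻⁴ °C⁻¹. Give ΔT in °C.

ΔT ≈ 0.273 °C

ΔT = Δh/(αH) = 0.12 / (2×10⁻⁴ × 2200) ≈ 0.2727 °C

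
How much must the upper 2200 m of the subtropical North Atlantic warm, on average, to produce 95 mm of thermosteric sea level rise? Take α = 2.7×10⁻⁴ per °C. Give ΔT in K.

ΔT = Δh/(αH) = 0.095 / (2.7×10⁻⁴ × 2200) ≈ 0.1599 K

0.160 K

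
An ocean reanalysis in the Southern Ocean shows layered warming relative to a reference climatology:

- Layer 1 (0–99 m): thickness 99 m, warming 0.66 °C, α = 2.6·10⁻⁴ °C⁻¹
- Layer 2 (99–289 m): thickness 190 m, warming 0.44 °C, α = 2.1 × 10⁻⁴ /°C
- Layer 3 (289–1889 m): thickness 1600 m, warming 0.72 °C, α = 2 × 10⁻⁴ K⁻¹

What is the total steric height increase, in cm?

26.5 cm

2.6×10⁻⁴ × 0.66 × 99 = 0.0169884 m
99–289 m: 0.44 × 2.1×10⁻⁴ × 190 = 0.017556 m
Layer 3: 1600 × 0.72 × 2×10⁻⁴ = 0.23040 m
Δh = 0.0169884 + 0.017556 + 0.23040 = 0.2649444 m ≈ 26.5 cm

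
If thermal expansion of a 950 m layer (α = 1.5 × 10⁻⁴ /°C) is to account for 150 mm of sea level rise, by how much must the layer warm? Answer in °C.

ΔT ≈ 1.1 °C

ΔT = Δh/(αH) = 0.15 / (1.5×10⁻⁴ × 950) ≈ 1.053 °C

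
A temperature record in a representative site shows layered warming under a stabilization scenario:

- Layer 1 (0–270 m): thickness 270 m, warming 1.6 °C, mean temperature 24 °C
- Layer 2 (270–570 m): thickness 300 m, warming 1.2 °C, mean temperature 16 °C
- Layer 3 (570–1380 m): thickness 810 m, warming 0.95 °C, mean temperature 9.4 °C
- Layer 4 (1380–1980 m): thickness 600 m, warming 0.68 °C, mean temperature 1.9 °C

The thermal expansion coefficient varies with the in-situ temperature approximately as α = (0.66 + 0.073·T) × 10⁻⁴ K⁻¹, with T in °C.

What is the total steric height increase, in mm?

310 mm

Layer 1: α = (0.66 + 0.073×24)×10⁻⁴ = 2.412×10⁻⁴ K⁻¹
Layer 2: α = (0.66 + 0.073×16)×10⁻⁴ = 1.828×10⁻⁴ K⁻¹
Layer 3: α = (0.66 + 0.073×9.4)×10⁻⁴ = 1.3462×10⁻⁴ K⁻¹
Layer 4: α = (0.66 + 0.073×1.9)×10⁻⁴ = 0.7987×10⁻⁴ K⁻¹
0–270 m: 2.412×10⁻⁴ × 1.6 × 270 = 0.1041984 m
Layer 2: 1.828×10⁻⁴ × 1.2 × 300 = 0.065808 m
0.95 × 1.3462×10⁻⁴ × 810 = 0.10359009 m
Layer 4: 0.68 × 600 × 0.7987×10⁻⁴ = 0.03258696 m
Δh = 0.1041984 + 0.065808 + 0.10359009 + 0.03258696 = 0.30618345 m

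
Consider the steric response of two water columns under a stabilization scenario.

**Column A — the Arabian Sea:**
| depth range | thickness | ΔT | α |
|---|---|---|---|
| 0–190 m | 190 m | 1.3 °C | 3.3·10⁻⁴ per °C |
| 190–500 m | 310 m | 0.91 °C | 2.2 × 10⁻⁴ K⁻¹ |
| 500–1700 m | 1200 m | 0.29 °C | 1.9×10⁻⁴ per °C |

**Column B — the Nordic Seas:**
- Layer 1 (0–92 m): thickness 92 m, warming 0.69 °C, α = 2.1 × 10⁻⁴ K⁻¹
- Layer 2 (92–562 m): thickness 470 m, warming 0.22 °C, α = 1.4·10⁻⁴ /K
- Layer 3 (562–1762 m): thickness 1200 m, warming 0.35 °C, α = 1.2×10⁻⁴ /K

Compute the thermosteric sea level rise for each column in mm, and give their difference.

A 190 × 1.3 × 3.3×10⁻⁴ = 0.08151 m
A 310 × 0.91 × 2.2×10⁻⁴ = 0.062062 m
A 0.29 × 1.9×10⁻⁴ × 1200 = 0.06612 m
A total: 0.209692 m
B 0–92 m: 92 × 0.69 × 2.1×10⁻⁴ = 0.0133308 m
B Layer 2: 470 × 1.4×10⁻⁴ × 0.22 = 0.014476 m
B 562–1762 m: 1.2×10⁻⁴ × 1200 × 0.35 = 0.05040 m
B total: 0.0782068 m
Difference: 0.209692 − 0.0782068 = 0.1314852 m

A: 210 mm; B: 78.2 mm; difference 131 mm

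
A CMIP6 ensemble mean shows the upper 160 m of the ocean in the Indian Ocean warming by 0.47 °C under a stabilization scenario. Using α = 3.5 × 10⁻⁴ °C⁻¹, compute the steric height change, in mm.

26 mm

Δh = αΔT·H = 3.5×10⁻⁴ × 0.47 × 160 = 0.02632 m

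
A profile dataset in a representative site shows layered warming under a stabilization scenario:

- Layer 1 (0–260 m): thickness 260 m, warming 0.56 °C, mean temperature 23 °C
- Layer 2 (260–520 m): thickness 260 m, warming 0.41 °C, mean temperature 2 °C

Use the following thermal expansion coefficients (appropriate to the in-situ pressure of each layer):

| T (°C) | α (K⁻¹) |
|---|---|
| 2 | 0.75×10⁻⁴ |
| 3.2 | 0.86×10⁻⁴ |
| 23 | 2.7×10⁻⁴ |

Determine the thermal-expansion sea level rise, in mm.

about 47.3 mm

Layer 1 at 23 °C → α = 2.7×10⁻⁴ K⁻¹
Layer 2 at 2 °C → α = 0.75×10⁻⁴ K⁻¹
Layer 1: 0.56 × 260 × 2.7×10⁻⁴ = 0.039312 m
0.75×10⁻⁴ × 260 × 0.41 = 0.007995 m
Δh = 0.039312 + 0.007995 = 0.047307 m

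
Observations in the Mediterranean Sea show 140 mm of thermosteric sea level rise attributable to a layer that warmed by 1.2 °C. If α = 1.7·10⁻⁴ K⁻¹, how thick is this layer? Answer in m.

H ≈ 686 m

H = Δh/(αΔT) = 0.14 / (1.7×10⁻⁴ × 1.2) ≈ 686.3 m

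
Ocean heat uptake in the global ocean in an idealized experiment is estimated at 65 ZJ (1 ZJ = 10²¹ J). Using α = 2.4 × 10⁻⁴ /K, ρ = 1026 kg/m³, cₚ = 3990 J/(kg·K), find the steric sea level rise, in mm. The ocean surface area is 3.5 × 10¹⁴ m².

Δh ≈ 11 mm

Per unit area: Q = 65×10²¹ / (3.5×10¹⁴) ≈ 1.857×10⁸ J/m²
Δh = αQ/(ρcₚ) = 2.4×10⁻⁴ × 1.857×10⁸ / (1026 × 3990) ≈ 0.010887 m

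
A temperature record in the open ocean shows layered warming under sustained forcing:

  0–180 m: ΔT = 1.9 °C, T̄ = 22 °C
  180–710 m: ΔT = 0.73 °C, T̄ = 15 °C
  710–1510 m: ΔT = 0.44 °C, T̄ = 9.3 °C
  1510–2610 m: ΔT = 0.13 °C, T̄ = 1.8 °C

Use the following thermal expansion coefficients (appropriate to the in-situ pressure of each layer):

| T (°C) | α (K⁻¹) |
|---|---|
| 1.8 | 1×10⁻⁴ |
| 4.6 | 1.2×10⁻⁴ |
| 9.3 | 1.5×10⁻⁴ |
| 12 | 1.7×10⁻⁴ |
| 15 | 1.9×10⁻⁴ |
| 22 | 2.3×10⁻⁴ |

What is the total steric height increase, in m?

Layer 1 at 22 °C → α = 2.3×10⁻⁴ K⁻¹
Layer 2 at 15 °C → α = 1.9×10⁻⁴ K⁻¹
Layer 3 at 9.3 °C → α = 1.5×10⁻⁴ K⁻¹
Layer 4 at 1.8 °C → α = 1×10⁻⁴ K⁻¹
Layer 1: 2.3×10⁻⁴ × 1.9 × 180 = 0.07866 m
530 × 0.73 × 1.9×10⁻⁴ = 0.073511 m
Layer 3: 1.5×10⁻⁴ × 800 × 0.44 = 0.05280 m
1510–2610 m: 0.13 × 1100 × 1×10⁻⁴ = 0.01430 m
Δh = 0.07866 + 0.073511 + 0.05280 + 0.01430 = 0.219271 m

0.219 m of thermosteric rise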